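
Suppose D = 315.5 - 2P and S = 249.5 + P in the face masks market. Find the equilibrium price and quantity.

Set D = S: 315.5 - 2P = 249.5 + P.
66 = 3P, so P* = 22.
Q* = 315.5 − 2(22) = 271.5.

P* = 22, Q* = 271.5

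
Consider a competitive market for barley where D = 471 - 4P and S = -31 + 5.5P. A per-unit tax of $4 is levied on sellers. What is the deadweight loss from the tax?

Deadweight loss = 352/19

Pre-tax equilibrium: P* = 1004/19, Q* = 4933/19.
Tax on sellers shifts supply to S = -31 + 5.5(P − 4) = -53 + 5.5P.
471 - 4P = -53 + 5.5P gives buyer price Pb = 1048/19; sellers receive Ps = 1048/19 − 4 = 972/19.
New quantity: Q = 471 − 4(1048/19) = 4757/19.
DWL = ½ × 4 × (4933/19 − 4757/19) = 352/19.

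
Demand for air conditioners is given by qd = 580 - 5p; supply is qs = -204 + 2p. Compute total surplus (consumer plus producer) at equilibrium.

Equilibrium: 580 - 5p = -204 + 2p gives p* = 112, q* = 20.
Demand choke price: p = 116; supply starts at p = 102.
CS = ½(116 − 112)(20) = 40; PS = ½(112 − 102)(20) = 100.

Total surplus = 140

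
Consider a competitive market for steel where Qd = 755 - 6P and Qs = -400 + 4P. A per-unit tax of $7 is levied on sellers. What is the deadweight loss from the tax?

Deadweight loss = 58.8

Pre-tax equilibrium: P* = 115.5, Q* = 62.
Tax on sellers shifts supply to Qs = -400 + 4(P − 7) = -428 + 4P.
755 - 6P = -428 + 4P gives buyer price Pb = 118.3; sellers receive Ps = 118.3 − 7 = 111.3.
New quantity: Q = 755 − 6(118.3) = 45.2.
DWL = ½ × 7 × (62 − 45.2) = 58.8.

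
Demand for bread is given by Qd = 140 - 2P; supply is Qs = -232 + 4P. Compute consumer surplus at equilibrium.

Equilibrium: 140 - 2P = -232 + 4P gives P* = 62, Q* = 16.
Demand choke price (Qd = 0): P = 70.
CS = ½(70 − 62)(16) = 64.

Consumer surplus = 64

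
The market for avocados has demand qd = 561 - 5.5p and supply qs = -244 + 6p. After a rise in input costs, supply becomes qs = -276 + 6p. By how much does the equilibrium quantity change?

Original equilibrium: p* = 70, q* = 176.
New equilibrium: 561 - 5.5p = -276 + 6p, so 837 = 11.5p and p' = 1674/23; q' = 561 − 5.5(1674/23) = 3696/23.
Change in quantity: 3696/23 − 176 = -352/23.

Δq = -352/23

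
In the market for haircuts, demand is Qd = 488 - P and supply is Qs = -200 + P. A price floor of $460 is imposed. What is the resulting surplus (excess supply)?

Surplus = 232

Equilibrium price would be P* = 344, so the floor at 460 binds.
At P = 460: Qd = 28, Qs = 260.
Surplus = 260 − 28 = 232.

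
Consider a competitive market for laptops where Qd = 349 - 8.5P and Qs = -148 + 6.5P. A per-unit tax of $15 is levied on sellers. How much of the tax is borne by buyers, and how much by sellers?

Pre-tax equilibrium: P* = 497/15, Q* = 2021/30.
Tax on sellers shifts supply to Qs = -148 + 6.5(P − 15) = -245.5 + 6.5P.
349 - 8.5P = -245.5 + 6.5P gives buyer price Pb = 1189/30; sellers receive Ps = 1189/30 − 15 = 739/30.
New quantity: Q = 349 − 8.5(1189/30) = 727/60.
Buyer burden = 1189/30 − 497/15 = 6.5; seller burden = 497/15 − 739/30 = 8.5.

Buyers bear $6.5, sellers bear $8.5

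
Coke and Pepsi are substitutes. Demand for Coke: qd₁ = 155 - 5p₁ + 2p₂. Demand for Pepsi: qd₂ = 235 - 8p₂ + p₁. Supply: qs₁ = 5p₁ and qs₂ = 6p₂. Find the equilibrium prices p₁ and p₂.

Market 1: 155 - 5p₁ + 2p₂ = 5p₁ → 10p₁ - 2p₂ = 155.
Market 2: 14p₂ - p₁ = 235.
Eliminating p₂: 14×(1) + 2×(2) gives 138p₁ = 2640, so p₁ = 440/23.
Back-substitute into (2): p₂ = (235 + 1×440/23) / 14 = 835/46.

p₁ = 440/23, p₂ = 835/46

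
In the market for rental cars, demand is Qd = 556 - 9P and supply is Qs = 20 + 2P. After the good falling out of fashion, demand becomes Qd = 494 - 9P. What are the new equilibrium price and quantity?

P' = 474/11, Q' = 1168/11

Original equilibrium: P* = 536/11, Q* = 1292/11.
New equilibrium: 494 - 9P = 20 + 2P, so 474 = 11P and P' = 474/11; Q' = 494 − 9(474/11) = 1168/11.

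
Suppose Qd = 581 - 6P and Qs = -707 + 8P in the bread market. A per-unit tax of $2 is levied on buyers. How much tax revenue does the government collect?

Pre-tax equilibrium: P* = 92, Q* = 29.
Tax on buyers shifts demand to Qd = 581 − 6(P + 2) = 569 - 6P.
569 - 6P = -707 + 8P gives seller price Ps = 638/7; buyers pay Pb = 638/7 + 2 = 652/7.
New quantity: Q = 581 − 6(652/7) = 155/7.
Revenue = 2 × 155/7 = 310/7.

Tax revenue = 310/7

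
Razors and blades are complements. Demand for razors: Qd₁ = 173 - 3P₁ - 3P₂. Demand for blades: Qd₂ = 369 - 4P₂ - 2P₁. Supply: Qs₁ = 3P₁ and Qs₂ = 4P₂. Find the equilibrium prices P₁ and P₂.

Market 1: 173 - 3P₁ - 3P₂ = 3P₁ → 6P₁ + 3P₂ = 173.
Market 2: 8P₂ + 2P₁ = 369.
Eliminating P₂: 8×(1) − 3×(2) gives 42P₁ = 277, so P₁ = 277/42.
Back-substitute into (2): P₂ = (369 − 2×277/42) / 8 = 934/21.

P₁ = 277/42, P₂ = 934/21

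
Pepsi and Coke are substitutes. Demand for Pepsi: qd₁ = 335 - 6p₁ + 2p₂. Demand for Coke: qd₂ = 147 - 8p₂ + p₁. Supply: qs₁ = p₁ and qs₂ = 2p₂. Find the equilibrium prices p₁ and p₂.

Market 1: 335 - 6p₁ + 2p₂ = p₁ → 7p₁ - 2p₂ = 335.
Market 2: 10p₂ - p₁ = 147.
Eliminating p₂: 10×(1) + 2×(2) gives 68p₁ = 3644, so p₁ = 911/17.
Back-substitute into (2): p₂ = (147 + 1×911/17) / 10 = 341/17.

p₁ = 911/17, p₂ = 341/17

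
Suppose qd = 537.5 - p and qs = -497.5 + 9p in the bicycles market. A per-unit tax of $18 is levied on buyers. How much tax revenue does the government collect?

Tax revenue = 7520.4

Pre-tax equilibrium: p* = 103.5, q* = 434.
Tax on buyers shifts demand to qd = 537.5 − 1(p + 18) = 519.5 - p.
519.5 - p = -497.5 + 9p gives seller price ps = 101.7; buyers pay pb = 101.7 + 18 = 119.7.
New quantity: q = 537.5 − 1(119.7) = 417.8.
Revenue = 18 × 417.8 = 7520.4.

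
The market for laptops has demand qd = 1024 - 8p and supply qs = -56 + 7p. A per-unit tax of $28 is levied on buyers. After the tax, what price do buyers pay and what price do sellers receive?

Buyers pay 1276/15, sellers receive 856/15

Pre-tax equilibrium: p* = 72, q* = 448.
Tax on buyers shifts demand to qd = 1024 − 8(p + 28) = 800 - 8p.
800 - 8p = -56 + 7p gives seller price ps = 856/15; buyers pay pb = 856/15 + 28 = 1276/15.
New quantity: q = 1024 − 8(1276/15) = 5152/15.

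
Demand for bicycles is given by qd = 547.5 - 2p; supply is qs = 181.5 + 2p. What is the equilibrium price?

p* = 91.5

Set qd = qs: 547.5 - 2p = 181.5 + 2p.
366 = 4p, so p* = 91.5.
q* = 547.5 − 2(91.5) = 364.5.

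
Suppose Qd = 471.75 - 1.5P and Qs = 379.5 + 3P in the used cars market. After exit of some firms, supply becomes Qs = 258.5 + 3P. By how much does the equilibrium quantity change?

ΔQ = -121/3

Original equilibrium: P* = 20.5, Q* = 441.
New equilibrium: 471.75 - 1.5P = 258.5 + 3P, so 213.25 = 4.5P and P' = 853/18; Q' = 471.75 − 1.5(853/18) = 1202/3.
Change in quantity: 1202/3 − 441 = -121/3.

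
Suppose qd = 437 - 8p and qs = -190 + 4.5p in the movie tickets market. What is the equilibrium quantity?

q* = 35.72

Set qd = qs: 437 - 8p = -190 + 4.5p.
627 = 12.5p, so p* = 50.16.
q* = 437 − 8(50.16) = 35.72.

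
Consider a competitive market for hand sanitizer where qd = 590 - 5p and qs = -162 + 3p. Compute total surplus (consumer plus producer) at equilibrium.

Equilibrium: 590 - 5p = -162 + 3p gives p* = 94, q* = 120.
Demand choke price: p = 118; supply starts at p = 54.
CS = ½(118 − 94)(120) = 1440; PS = ½(94 − 54)(120) = 2400.

Total surplus = 3840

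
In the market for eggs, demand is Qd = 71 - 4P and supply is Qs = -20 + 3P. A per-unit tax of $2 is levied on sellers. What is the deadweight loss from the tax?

Deadweight loss = 24/7

Pre-tax equilibrium: P* = 13, Q* = 19.
Tax on sellers shifts supply to Qs = -20 + 3(P − 2) = -26 + 3P.
71 - 4P = -26 + 3P gives buyer price Pb = 97/7; sellers receive Ps = 97/7 − 2 = 83/7.
New quantity: Q = 71 − 4(97/7) = 109/7.
DWL = ½ × 2 × (19 − 109/7) = 24/7.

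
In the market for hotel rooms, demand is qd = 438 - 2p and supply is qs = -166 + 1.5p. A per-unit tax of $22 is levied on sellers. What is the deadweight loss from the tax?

Deadweight loss = 1452/7

Pre-tax equilibrium: p* = 1208/7, q* = 650/7.
Tax on sellers shifts supply to qs = -166 + 1.5(p − 22) = -199 + 1.5p.
438 - 2p = -199 + 1.5p gives buyer price pb = 182; sellers receive ps = 182 − 22 = 160.
New quantity: q = 438 − 2(182) = 74.
DWL = ½ × 22 × (650/7 − 74) = 1452/7.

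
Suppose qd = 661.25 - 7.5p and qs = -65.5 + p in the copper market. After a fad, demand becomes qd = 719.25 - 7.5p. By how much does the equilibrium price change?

Original equilibrium: p* = 85.5, q* = 20.
New equilibrium: 719.25 - 7.5p = -65.5 + p, so 784.75 = 8.5p and p' = 3139/34; q' = 719.25 − 7.5(3139/34) = 456/17.
Change in price: 3139/34 − 85.5 = 116/17.

Δp = 116/17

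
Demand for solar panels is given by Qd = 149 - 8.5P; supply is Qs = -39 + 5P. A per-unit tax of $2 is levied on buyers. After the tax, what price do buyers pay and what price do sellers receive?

Buyers pay 44/3, sellers receive 38/3

Pre-tax equilibrium: P* = 376/27, Q* = 827/27.
Tax on buyers shifts demand to Qd = 149 − 8.5(P + 2) = 132 - 8.5P.
132 - 8.5P = -39 + 5P gives seller price Ps = 38/3; buyers pay Pb = 38/3 + 2 = 44/3.
New quantity: Q = 149 − 8.5(44/3) = 73/3.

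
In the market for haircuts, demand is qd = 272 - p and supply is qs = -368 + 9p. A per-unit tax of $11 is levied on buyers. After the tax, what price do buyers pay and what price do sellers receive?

Pre-tax equilibrium: p* = 64, q* = 208.
Tax on buyers shifts demand to qd = 272 − 1(p + 11) = 261 - p.
261 - p = -368 + 9p gives seller price ps = 62.9; buyers pay pb = 62.9 + 11 = 73.9.
New quantity: q = 272 − 1(73.9) = 198.1.

Buyers pay $73.9, sellers receive $62.9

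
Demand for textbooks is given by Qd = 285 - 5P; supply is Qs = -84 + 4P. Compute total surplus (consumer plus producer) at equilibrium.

Equilibrium: 285 - 5P = -84 + 4P gives P* = 41, Q* = 80.
Demand choke price: P = 57; supply starts at P = 21.
CS = ½(57 − 41)(80) = 640; PS = ½(41 − 21)(80) = 800.

Total surplus = 1440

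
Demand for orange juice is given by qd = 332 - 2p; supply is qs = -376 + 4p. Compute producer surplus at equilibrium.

Producer surplus = 1152

Equilibrium: 332 - 2p = -376 + 4p gives p* = 118, q* = 96.
Supply starts at p = 94 (where qs = 0).
PS = ½(118 − 94)(96) = 1152.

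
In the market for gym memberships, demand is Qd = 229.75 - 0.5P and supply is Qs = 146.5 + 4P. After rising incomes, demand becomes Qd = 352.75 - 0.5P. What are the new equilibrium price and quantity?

Original equilibrium: P* = 18.5, Q* = 220.5.
New equilibrium: 352.75 - 0.5P = 146.5 + 4P, so 206.25 = 4.5P and P' = 275/6; Q' = 352.75 − 0.5(275/6) = 1979/6.

P' = 275/6, Q' = 1979/6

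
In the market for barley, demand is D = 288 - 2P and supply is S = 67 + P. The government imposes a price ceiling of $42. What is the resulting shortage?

Equilibrium price would be P* = 221/3, so the ceiling at 42 binds.
At P = 42: D = 288 − 2(42) = 204, S = 67 + 1(42) = 109.
Shortage = 204 − 109 = 95.

Shortage = 95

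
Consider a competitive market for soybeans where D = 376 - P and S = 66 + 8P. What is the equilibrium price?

Set D = S: 376 - P = 66 + 8P.
310 = 9P, so P* = 310/9.
Q* = 376 − 1(310/9) = 3074/9.

P* = 310/9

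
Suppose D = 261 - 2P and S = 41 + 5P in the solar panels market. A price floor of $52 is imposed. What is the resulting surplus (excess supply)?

Equilibrium price would be P* = 220/7, so the floor at 52 binds.
At P = 52: D = 157, S = 301.
Surplus = 301 − 157 = 144.

Surplus = 144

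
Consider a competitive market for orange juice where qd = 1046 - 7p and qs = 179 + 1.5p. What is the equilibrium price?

Set qd = qs: 1046 - 7p = 179 + 1.5p.
867 = 8.5p, so p* = 102.
q* = 1046 − 7(102) = 332.

p* = 102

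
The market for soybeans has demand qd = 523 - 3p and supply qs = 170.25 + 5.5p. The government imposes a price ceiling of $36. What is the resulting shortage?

Shortage = 46.75

Equilibrium price would be p* = 41.5, so the ceiling at 36 binds.
At p = 36: qd = 523 − 3(36) = 415, qs = 170.25 + 5.5(36) = 368.25.
Shortage = 415 − 368.25 = 46.75.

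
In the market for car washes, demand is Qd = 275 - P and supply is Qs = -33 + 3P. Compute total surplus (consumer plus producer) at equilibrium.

Equilibrium: 275 - P = -33 + 3P gives P* = 77, Q* = 198.
Demand choke price: P = 275; supply starts at P = 11.
CS = ½(275 − 77)(198) = 19602; PS = ½(77 − 11)(198) = 6534.

Total surplus = 26136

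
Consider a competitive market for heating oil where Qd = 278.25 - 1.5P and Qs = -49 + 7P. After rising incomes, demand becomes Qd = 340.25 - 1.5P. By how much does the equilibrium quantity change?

ΔQ = 868/17

Original equilibrium: P* = 38.5, Q* = 220.5.
New equilibrium: 340.25 - 1.5P = -49 + 7P, so 389.25 = 8.5P and P' = 1557/34; Q' = 340.25 − 1.5(1557/34) = 9233/34.
Change in quantity: 9233/34 − 220.5 = 868/17.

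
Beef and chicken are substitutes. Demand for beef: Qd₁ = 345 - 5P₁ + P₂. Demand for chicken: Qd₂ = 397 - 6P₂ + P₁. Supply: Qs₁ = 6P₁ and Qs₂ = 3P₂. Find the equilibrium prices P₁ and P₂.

P₁ = 1751/49, P₂ = 2356/49

Market 1: 345 - 5P₁ + P₂ = 6P₁ → 11P₁ - P₂ = 345.
Market 2: 9P₂ - P₁ = 397.
Eliminating P₂: 9×(1) + 1×(2) gives 98P₁ = 3502, so P₁ = 1751/49.
Back-substitute into (2): P₂ = (397 + 1×1751/49) / 9 = 2356/49.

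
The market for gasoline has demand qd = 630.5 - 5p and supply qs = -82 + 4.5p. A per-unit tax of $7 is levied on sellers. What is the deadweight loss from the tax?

Deadweight loss = 2205/38

Pre-tax equilibrium: p* = 75, q* = 255.5.
Tax on sellers shifts supply to qs = -82 + 4.5(p − 7) = -113.5 + 4.5p.
630.5 - 5p = -113.5 + 4.5p gives buyer price pb = 1488/19; sellers receive ps = 1488/19 − 7 = 1355/19.
New quantity: q = 630.5 − 5(1488/19) = 9079/38.
DWL = ½ × 7 × (255.5 − 9079/38) = 2205/38.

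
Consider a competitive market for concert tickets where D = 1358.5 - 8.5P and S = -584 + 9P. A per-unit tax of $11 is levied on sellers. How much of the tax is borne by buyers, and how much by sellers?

Buyers bear 198/35, sellers bear 187/35

Pre-tax equilibrium: P* = 111, Q* = 415.
Tax on sellers shifts supply to S = -584 + 9(P − 11) = -683 + 9P.
1358.5 - 8.5P = -683 + 9P gives buyer price Pb = 4083/35; sellers receive Ps = 4083/35 − 11 = 3698/35.
New quantity: Q = 1358.5 − 8.5(4083/35) = 12842/35.
Buyer burden = 4083/35 − 111 = 198/35; seller burden = 111 − 3698/35 = 187/35.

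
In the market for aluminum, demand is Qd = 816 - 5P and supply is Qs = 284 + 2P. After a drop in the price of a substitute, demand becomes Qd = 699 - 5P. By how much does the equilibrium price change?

Original equilibrium: P* = 76, Q* = 436.
New equilibrium: 699 - 5P = 284 + 2P, so 415 = 7P and P' = 415/7; Q' = 699 − 5(415/7) = 2818/7.
Change in price: 415/7 − 76 = -117/7.

ΔP = -117/7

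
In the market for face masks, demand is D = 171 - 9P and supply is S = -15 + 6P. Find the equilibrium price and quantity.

P* = 12.4, Q* = 59.4

Set D = S: 171 - 9P = -15 + 6P.
186 = 15P, so P* = 12.4.
Q* = 171 − 9(12.4) = 59.4.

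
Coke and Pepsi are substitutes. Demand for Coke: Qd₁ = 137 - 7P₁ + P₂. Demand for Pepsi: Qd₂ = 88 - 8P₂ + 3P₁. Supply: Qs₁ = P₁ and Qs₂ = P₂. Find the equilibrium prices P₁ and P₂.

P₁ = 1321/69, P₂ = 1115/69

Market 1: 137 - 7P₁ + P₂ = P₁ → 8P₁ - P₂ = 137.
Market 2: 9P₂ - 3P₁ = 88.
Eliminating P₂: 9×(1) + 1×(2) gives 69P₁ = 1321, so P₁ = 1321/69.
Back-substitute into (2): P₂ = (88 + 3×1321/69) / 9 = 1115/69.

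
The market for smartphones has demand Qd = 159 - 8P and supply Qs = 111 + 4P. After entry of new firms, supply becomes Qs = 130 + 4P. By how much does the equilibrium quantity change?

ΔQ = 38/3

Original equilibrium: P* = 4, Q* = 127.
New equilibrium: 159 - 8P = 130 + 4P, so 29 = 12P and P' = 29/12; Q' = 159 − 8(29/12) = 419/3.
Change in quantity: 419/3 − 127 = 38/3.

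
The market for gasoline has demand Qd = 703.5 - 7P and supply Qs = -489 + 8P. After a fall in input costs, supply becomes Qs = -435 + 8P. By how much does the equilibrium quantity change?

ΔQ = 25.2

Original equilibrium: P* = 79.5, Q* = 147.
New equilibrium: 703.5 - 7P = -435 + 8P, so 1138.5 = 15P and P' = 75.9; Q' = 703.5 − 7(75.9) = 172.2.
Change in quantity: 172.2 − 147 = 25.2.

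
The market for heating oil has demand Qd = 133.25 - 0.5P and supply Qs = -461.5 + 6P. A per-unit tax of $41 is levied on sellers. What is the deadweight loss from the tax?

Deadweight loss = 5043/13

Pre-tax equilibrium: P* = 91.5, Q* = 87.5.
Tax on sellers shifts supply to Qs = -461.5 + 6(P − 41) = -707.5 + 6P.
133.25 - 0.5P = -707.5 + 6P gives buyer price Pb = 3363/26; sellers receive Ps = 3363/26 − 41 = 2297/26.
New quantity: Q = 133.25 − 0.5(3363/26) = 1783/26.
DWL = ½ × 41 × (87.5 − 1783/26) = 5043/13.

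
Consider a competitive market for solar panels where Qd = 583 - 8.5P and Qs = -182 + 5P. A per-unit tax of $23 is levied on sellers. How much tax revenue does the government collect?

Tax revenue = 17963/27

Pre-tax equilibrium: P* = 170/3, Q* = 304/3.
Tax on sellers shifts supply to Qs = -182 + 5(P − 23) = -297 + 5P.
583 - 8.5P = -297 + 5P gives buyer price Pb = 1760/27; sellers receive Ps = 1760/27 − 23 = 1139/27.
New quantity: Q = 583 − 8.5(1760/27) = 781/27.
Revenue = 23 × 781/27 = 17963/27.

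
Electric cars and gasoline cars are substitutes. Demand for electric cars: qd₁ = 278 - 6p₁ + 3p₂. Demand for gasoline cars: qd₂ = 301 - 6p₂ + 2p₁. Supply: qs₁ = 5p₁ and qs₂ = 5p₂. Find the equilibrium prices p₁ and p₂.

Market 1: 278 - 6p₁ + 3p₂ = 5p₁ → 11p₁ - 3p₂ = 278.
Market 2: 11p₂ - 2p₁ = 301.
Eliminating p₂: 11×(1) + 3×(2) gives 115p₁ = 3961, so p₁ = 3961/115.
Back-substitute into (2): p₂ = (301 + 2×3961/115) / 11 = 3867/115.

p₁ = 3961/115, p₂ = 3867/115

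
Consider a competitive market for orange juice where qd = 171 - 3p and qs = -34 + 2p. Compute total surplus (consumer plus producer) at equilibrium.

Equilibrium: 171 - 3p = -34 + 2p gives p* = 41, q* = 48.
Demand choke price: p = 57; supply starts at p = 17.
CS = ½(57 − 41)(48) = 384; PS = ½(41 − 17)(48) = 576.

Total surplus = 960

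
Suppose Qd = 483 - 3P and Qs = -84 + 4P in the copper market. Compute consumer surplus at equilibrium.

Equilibrium: 483 - 3P = -84 + 4P gives P* = 81, Q* = 240.
Demand choke price (Qd = 0): P = 161.
CS = ½(161 − 81)(240) = 9600.

Consumer surplus = 9600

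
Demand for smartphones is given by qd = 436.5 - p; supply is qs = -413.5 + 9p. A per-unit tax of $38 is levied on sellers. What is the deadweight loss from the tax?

Pre-tax equilibrium: p* = 85, q* = 351.5.
Tax on sellers shifts supply to qs = -413.5 + 9(p − 38) = -755.5 + 9p.
436.5 - p = -755.5 + 9p gives buyer price pb = 119.2; sellers receive ps = 119.2 − 38 = 81.2.
New quantity: q = 436.5 − 1(119.2) = 317.3.
DWL = ½ × 38 × (351.5 − 317.3) = 649.8.

Deadweight loss = 649.8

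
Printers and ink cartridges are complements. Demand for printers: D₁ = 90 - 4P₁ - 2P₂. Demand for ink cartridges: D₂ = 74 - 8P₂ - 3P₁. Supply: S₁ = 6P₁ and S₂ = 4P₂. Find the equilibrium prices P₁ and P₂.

P₁ = 466/57, P₂ = 235/57

Market 1: 90 - 4P₁ - 2P₂ = 6P₁ → 10P₁ + 2P₂ = 90.
Market 2: 12P₂ + 3P₁ = 74.
Eliminating P₂: 12×(1) − 2×(2) gives 114P₁ = 932, so P₁ = 466/57.
Back-substitute into (2): P₂ = (74 − 3×466/57) / 12 = 235/57.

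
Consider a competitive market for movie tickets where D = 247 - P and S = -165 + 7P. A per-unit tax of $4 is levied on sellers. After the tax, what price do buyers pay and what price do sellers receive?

Pre-tax equilibrium: P* = 51.5, Q* = 195.5.
Tax on sellers shifts supply to S = -165 + 7(P − 4) = -193 + 7P.
247 - P = -193 + 7P gives buyer price Pb = 55; sellers receive Ps = 55 − 4 = 51.
New quantity: Q = 247 − 1(55) = 192.

Buyers pay $55, sellers receive $51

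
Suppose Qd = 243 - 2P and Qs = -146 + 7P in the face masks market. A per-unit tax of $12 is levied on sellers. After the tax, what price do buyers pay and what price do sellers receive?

Buyers pay 473/9, sellers receive 365/9

Pre-tax equilibrium: P* = 389/9, Q* = 1409/9.
Tax on sellers shifts supply to Qs = -146 + 7(P − 12) = -230 + 7P.
243 - 2P = -230 + 7P gives buyer price Pb = 473/9; sellers receive Ps = 473/9 − 12 = 365/9.
New quantity: Q = 243 − 2(473/9) = 1241/9.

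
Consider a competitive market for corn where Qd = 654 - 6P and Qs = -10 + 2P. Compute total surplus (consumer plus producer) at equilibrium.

Total surplus = 8112

Equilibrium: 654 - 6P = -10 + 2P gives P* = 83, Q* = 156.
Demand choke price: P = 109; supply starts at P = 5.
CS = ½(109 − 83)(156) = 2028; PS = ½(83 − 5)(156) = 6084.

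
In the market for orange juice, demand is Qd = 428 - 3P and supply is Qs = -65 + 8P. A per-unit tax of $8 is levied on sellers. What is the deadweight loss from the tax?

Deadweight loss = 768/11

Pre-tax equilibrium: P* = 493/11, Q* = 3229/11.
Tax on sellers shifts supply to Qs = -65 + 8(P − 8) = -129 + 8P.
428 - 3P = -129 + 8P gives buyer price Pb = 557/11; sellers receive Ps = 557/11 − 8 = 469/11.
New quantity: Q = 428 − 3(557/11) = 3037/11.
DWL = ½ × 8 × (3229/11 − 3037/11) = 768/11.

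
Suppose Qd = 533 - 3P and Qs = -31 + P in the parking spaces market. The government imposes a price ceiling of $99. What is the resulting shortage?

Equilibrium price would be P* = 141, so the ceiling at 99 binds.
At P = 99: Qd = 533 − 3(99) = 236, Qs = -31 + 1(99) = 68.
Shortage = 236 − 68 = 168.

Shortage = 168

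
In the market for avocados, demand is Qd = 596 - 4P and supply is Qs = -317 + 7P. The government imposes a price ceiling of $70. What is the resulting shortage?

Shortage = 143

Equilibrium price would be P* = 83, so the ceiling at 70 binds.
At P = 70: Qd = 596 − 4(70) = 316, Qs = -317 + 7(70) = 173.
Shortage = 316 − 173 = 143.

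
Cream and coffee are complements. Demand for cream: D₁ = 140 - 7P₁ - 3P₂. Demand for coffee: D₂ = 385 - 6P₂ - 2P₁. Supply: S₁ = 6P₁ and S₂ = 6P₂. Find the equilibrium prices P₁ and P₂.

Market 1: 140 - 7P₁ - 3P₂ = 6P₁ → 13P₁ + 3P₂ = 140.
Market 2: 12P₂ + 2P₁ = 385.
Eliminating P₂: 12×(1) − 3×(2) gives 150P₁ = 525, so P₁ = 3.5.
Back-substitute into (2): P₂ = (385 − 2×3.5) / 12 = 31.5.

P₁ = 3.5, P₂ = 31.5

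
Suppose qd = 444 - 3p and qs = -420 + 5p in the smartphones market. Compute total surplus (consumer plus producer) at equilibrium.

Equilibrium: 444 - 3p = -420 + 5p gives p* = 108, q* = 120.
Demand choke price: p = 148; supply starts at p = 84.
CS = ½(148 − 108)(120) = 2400; PS = ½(108 − 84)(120) = 1440.

Total surplus = 3840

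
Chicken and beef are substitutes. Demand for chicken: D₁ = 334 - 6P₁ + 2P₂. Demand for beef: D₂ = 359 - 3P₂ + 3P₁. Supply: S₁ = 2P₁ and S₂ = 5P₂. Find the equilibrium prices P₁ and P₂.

P₁ = 1695/29, P₂ = 1937/29

Market 1: 334 - 6P₁ + 2P₂ = 2P₁ → 8P₁ - 2P₂ = 334.
Market 2: 8P₂ - 3P₁ = 359.
Eliminating P₂: 8×(1) + 2×(2) gives 58P₁ = 3390, so P₁ = 1695/29.
Back-substitute into (2): P₂ = (359 + 3×1695/29) / 8 = 1937/29.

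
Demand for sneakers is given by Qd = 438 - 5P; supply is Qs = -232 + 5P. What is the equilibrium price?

P* = 67

Set Qd = Qs: 438 - 5P = -232 + 5P.
670 = 10P, so P* = 67.
Q* = 438 − 5(67) = 103.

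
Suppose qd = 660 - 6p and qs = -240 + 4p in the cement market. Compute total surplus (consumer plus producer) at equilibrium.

Total surplus = 3000

Equilibrium: 660 - 6p = -240 + 4p gives p* = 90, q* = 120.
Demand choke price: p = 110; supply starts at p = 60.
CS = ½(110 − 90)(120) = 1200; PS = ½(90 − 60)(120) = 1800.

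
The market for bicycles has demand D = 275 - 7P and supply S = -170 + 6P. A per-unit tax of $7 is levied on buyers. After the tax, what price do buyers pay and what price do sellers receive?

Pre-tax equilibrium: P* = 445/13, Q* = 460/13.
Tax on buyers shifts demand to D = 275 − 7(P + 7) = 226 - 7P.
226 - 7P = -170 + 6P gives seller price Ps = 396/13; buyers pay Pb = 396/13 + 7 = 487/13.
New quantity: Q = 275 − 7(487/13) = 166/13.

Buyers pay 487/13, sellers receive 396/13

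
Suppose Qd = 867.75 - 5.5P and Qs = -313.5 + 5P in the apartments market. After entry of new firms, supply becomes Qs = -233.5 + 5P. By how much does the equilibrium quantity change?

Original equilibrium: P* = 112.5, Q* = 249.
New equilibrium: 867.75 - 5.5P = -233.5 + 5P, so 1101.25 = 10.5P and P' = 4405/42; Q' = 867.75 − 5.5(4405/42) = 6109/21.
Change in quantity: 6109/21 − 249 = 880/21.

ΔQ = 880/21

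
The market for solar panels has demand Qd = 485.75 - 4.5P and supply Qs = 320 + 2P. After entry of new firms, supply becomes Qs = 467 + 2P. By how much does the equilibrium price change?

Original equilibrium: P* = 25.5, Q* = 371.
New equilibrium: 485.75 - 4.5P = 467 + 2P, so 18.75 = 6.5P and P' = 75/26; Q' = 485.75 − 4.5(75/26) = 6146/13.
Change in price: 75/26 − 25.5 = -294/13.

ΔP = -294/13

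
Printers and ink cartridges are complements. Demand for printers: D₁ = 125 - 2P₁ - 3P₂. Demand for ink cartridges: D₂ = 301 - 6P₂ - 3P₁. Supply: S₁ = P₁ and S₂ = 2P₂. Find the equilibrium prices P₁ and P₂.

Market 1: 125 - 2P₁ - 3P₂ = P₁ → 3P₁ + 3P₂ = 125.
Market 2: 8P₂ + 3P₁ = 301.
Eliminating P₂: 8×(1) − 3×(2) gives 15P₁ = 97, so P₁ = 97/15.
Back-substitute into (2): P₂ = (301 − 3×97/15) / 8 = 35.2.

P₁ = 97/15, P₂ = 35.2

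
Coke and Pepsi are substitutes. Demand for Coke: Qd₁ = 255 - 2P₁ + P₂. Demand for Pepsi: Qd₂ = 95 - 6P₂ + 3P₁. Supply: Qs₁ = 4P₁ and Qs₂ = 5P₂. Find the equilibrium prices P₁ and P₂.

P₁ = 2900/63, P₂ = 445/21

Market 1: 255 - 2P₁ + P₂ = 4P₁ → 6P₁ - P₂ = 255.
Market 2: 11P₂ - 3P₁ = 95.
Eliminating P₂: 11×(1) + 1×(2) gives 63P₁ = 2900, so P₁ = 2900/63.
Back-substitute into (2): P₂ = (95 + 3×2900/63) / 11 = 445/21.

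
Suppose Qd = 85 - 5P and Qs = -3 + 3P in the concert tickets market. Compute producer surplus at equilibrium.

Producer surplus = 150

Equilibrium: 85 - 5P = -3 + 3P gives P* = 11, Q* = 30.
Supply starts at P = 1 (where Qs = 0).
PS = ½(11 − 1)(30) = 150.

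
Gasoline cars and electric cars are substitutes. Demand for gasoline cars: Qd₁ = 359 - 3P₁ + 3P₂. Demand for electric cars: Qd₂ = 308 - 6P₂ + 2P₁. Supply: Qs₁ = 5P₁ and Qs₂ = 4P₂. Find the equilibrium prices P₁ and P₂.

P₁ = 61, P₂ = 43

Market 1: 359 - 3P₁ + 3P₂ = 5P₁ → 8P₁ - 3P₂ = 359.
Market 2: 10P₂ - 2P₁ = 308.
Eliminating P₂: 10×(1) + 3×(2) gives 74P₁ = 4514, so P₁ = 61.
Back-substitute into (2): P₂ = (308 + 2×61) / 10 = 43.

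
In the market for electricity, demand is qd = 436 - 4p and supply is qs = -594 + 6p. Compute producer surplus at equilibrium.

Producer surplus = 48

Equilibrium: 436 - 4p = -594 + 6p gives p* = 103, q* = 24.
Supply starts at p = 99 (where qs = 0).
PS = ½(103 − 99)(24) = 48.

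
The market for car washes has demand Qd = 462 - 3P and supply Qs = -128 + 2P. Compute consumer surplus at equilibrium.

Consumer surplus = 1944

Equilibrium: 462 - 3P = -128 + 2P gives P* = 118, Q* = 108.
Demand choke price (Qd = 0): P = 154.
CS = ½(154 − 118)(108) = 1944.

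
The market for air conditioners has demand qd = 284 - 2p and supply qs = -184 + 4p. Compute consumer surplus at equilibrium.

Consumer surplus = 4096

Equilibrium: 284 - 2p = -184 + 4p gives p* = 78, q* = 128.
Demand choke price (qd = 0): p = 142.
CS = ½(142 − 78)(128) = 4096.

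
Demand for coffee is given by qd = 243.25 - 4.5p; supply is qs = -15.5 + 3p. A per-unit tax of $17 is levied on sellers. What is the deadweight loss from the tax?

Pre-tax equilibrium: p* = 34.5, q* = 88.
Tax on sellers shifts supply to qs = -15.5 + 3(p − 17) = -66.5 + 3p.
243.25 - 4.5p = -66.5 + 3p gives buyer price pb = 41.3; sellers receive ps = 41.3 − 17 = 24.3.
New quantity: q = 243.25 − 4.5(41.3) = 57.4.
DWL = ½ × 17 × (88 − 57.4) = 260.1.

Deadweight loss = 260.1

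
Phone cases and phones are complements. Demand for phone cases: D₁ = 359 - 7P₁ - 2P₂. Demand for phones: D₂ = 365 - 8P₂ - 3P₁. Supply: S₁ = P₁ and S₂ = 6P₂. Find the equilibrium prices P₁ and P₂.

P₁ = 2148/53, P₂ = 1843/106

Market 1: 359 - 7P₁ - 2P₂ = P₁ → 8P₁ + 2P₂ = 359.
Market 2: 14P₂ + 3P₁ = 365.
Eliminating P₂: 14×(1) − 2×(2) gives 106P₁ = 4296, so P₁ = 2148/53.
Back-substitute into (2): P₂ = (365 − 3×2148/53) / 14 = 1843/106.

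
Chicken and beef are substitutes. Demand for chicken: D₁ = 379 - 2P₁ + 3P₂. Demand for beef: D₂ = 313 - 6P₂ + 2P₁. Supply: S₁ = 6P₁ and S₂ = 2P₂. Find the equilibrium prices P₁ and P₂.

Market 1: 379 - 2P₁ + 3P₂ = 6P₁ → 8P₁ - 3P₂ = 379.
Market 2: 8P₂ - 2P₁ = 313.
Eliminating P₂: 8×(1) + 3×(2) gives 58P₁ = 3971, so P₁ = 3971/58.
Back-substitute into (2): P₂ = (313 + 2×3971/58) / 8 = 1631/29.

P₁ = 3971/58, P₂ = 1631/29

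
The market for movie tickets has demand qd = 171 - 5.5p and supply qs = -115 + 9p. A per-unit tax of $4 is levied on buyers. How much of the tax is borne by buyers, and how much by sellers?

Pre-tax equilibrium: p* = 572/29, q* = 1813/29.
Tax on buyers shifts demand to qd = 171 − 5.5(p + 4) = 149 - 5.5p.
149 - 5.5p = -115 + 9p gives seller price ps = 528/29; buyers pay pb = 528/29 + 4 = 644/29.
New quantity: q = 171 − 5.5(644/29) = 1417/29.
Buyer burden = 644/29 − 572/29 = 72/29; seller burden = 572/29 − 528/29 = 44/29.

Buyers bear 72/29, sellers bear 44/29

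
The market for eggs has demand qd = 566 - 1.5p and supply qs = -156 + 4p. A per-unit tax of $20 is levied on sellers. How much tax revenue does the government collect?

Tax revenue = 76400/11

Pre-tax equilibrium: p* = 1444/11, q* = 4060/11.
Tax on sellers shifts supply to qs = -156 + 4(p − 20) = -236 + 4p.
566 - 1.5p = -236 + 4p gives buyer price pb = 1604/11; sellers receive ps = 1604/11 − 20 = 1384/11.
New quantity: q = 566 − 1.5(1604/11) = 3820/11.
Revenue = 20 × 3820/11 = 76400/11.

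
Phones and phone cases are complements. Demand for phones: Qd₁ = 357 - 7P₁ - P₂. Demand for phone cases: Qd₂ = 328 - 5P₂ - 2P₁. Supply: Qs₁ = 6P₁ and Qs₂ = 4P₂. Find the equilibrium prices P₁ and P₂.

Market 1: 357 - 7P₁ - P₂ = 6P₁ → 13P₁ + P₂ = 357.
Market 2: 9P₂ + 2P₁ = 328.
Eliminating P₂: 9×(1) − 1×(2) gives 115P₁ = 2885, so P₁ = 577/23.
Back-substitute into (2): P₂ = (328 − 2×577/23) / 9 = 710/23.

P₁ = 577/23, P₂ = 710/23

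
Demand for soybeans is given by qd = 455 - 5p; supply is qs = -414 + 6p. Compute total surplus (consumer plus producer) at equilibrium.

Total surplus = 660

Equilibrium: 455 - 5p = -414 + 6p gives p* = 79, q* = 60.
Demand choke price: p = 91; supply starts at p = 69.
CS = ½(91 − 79)(60) = 360; PS = ½(79 − 69)(60) = 300.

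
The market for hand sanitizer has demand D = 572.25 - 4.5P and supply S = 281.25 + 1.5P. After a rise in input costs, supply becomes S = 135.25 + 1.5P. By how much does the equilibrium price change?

Original equilibrium: P* = 48.5, Q* = 354.
New equilibrium: 572.25 - 4.5P = 135.25 + 1.5P, so 437 = 6P and P' = 437/6; Q' = 572.25 − 4.5(437/6) = 244.5.
Change in price: 437/6 − 48.5 = 73/3.

ΔP = 73/3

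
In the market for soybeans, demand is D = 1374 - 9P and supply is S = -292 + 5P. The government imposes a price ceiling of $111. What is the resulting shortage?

Equilibrium price would be P* = 119, so the ceiling at 111 binds.
At P = 111: D = 1374 − 9(111) = 375, S = -292 + 5(111) = 263.
Shortage = 375 − 263 = 112.

Shortage = 112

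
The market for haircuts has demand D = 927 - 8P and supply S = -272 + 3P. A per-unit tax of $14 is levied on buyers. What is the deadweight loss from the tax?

Pre-tax equilibrium: P* = 109, Q* = 55.
Tax on buyers shifts demand to D = 927 − 8(P + 14) = 815 - 8P.
815 - 8P = -272 + 3P gives seller price Ps = 1087/11; buyers pay Pb = 1087/11 + 14 = 1241/11.
New quantity: Q = 927 − 8(1241/11) = 269/11.
DWL = ½ × 14 × (55 − 269/11) = 2352/11.

Deadweight loss = 2352/11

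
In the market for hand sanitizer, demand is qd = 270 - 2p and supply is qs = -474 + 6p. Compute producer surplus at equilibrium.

Producer surplus = 588

Equilibrium: 270 - 2p = -474 + 6p gives p* = 93, q* = 84.
Supply starts at p = 79 (where qs = 0).
PS = ½(93 − 79)(84) = 588.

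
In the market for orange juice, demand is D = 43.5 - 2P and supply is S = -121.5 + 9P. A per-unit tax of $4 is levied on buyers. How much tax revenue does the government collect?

Tax revenue = 306/11

Pre-tax equilibrium: P* = 15, Q* = 13.5.
Tax on buyers shifts demand to D = 43.5 − 2(P + 4) = 35.5 - 2P.
35.5 - 2P = -121.5 + 9P gives seller price Ps = 157/11; buyers pay Pb = 157/11 + 4 = 201/11.
New quantity: Q = 43.5 − 2(201/11) = 153/22.
Revenue = 4 × 153/22 = 306/11.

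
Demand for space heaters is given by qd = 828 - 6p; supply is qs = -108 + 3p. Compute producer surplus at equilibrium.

Equilibrium: 828 - 6p = -108 + 3p gives p* = 104, q* = 204.
Supply starts at p = 36 (where qs = 0).
PS = ½(104 − 36)(204) = 6936.

Producer surplus = 6936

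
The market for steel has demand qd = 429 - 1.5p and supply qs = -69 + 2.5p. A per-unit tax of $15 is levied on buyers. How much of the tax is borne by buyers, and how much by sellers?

Pre-tax equilibrium: p* = 124.5, q* = 242.25.
Tax on buyers shifts demand to qd = 429 − 1.5(p + 15) = 406.5 - 1.5p.
406.5 - 1.5p = -69 + 2.5p gives seller price ps = 118.875; buyers pay pb = 118.875 + 15 = 133.875.
New quantity: q = 429 − 1.5(133.875) = 228.1875.
Buyer burden = 133.875 − 124.5 = 9.375; seller burden = 124.5 − 118.875 = 5.625.

Buyers bear $9.375, sellers bear $5.625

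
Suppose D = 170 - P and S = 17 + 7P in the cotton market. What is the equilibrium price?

Set D = S: 170 - P = 17 + 7P.
153 = 8P, so P* = 19.125.
Q* = 170 − 1(19.125) = 150.875.

P* = 19.125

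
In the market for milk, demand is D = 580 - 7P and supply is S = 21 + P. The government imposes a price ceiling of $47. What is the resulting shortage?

Equilibrium price would be P* = 69.875, so the ceiling at 47 binds.
At P = 47: D = 580 − 7(47) = 251, S = 21 + 1(47) = 68.
Shortage = 251 − 68 = 183.

Shortage = 183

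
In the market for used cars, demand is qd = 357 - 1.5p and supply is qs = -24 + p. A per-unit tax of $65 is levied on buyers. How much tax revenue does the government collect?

Pre-tax equilibrium: p* = 152.4, q* = 128.4.
Tax on buyers shifts demand to qd = 357 − 1.5(p + 65) = 259.5 - 1.5p.
259.5 - 1.5p = -24 + p gives seller price ps = 113.4; buyers pay pb = 113.4 + 65 = 178.4.
New quantity: q = 357 − 1.5(178.4) = 89.4.
Revenue = 65 × 89.4 = 5811.

Tax revenue = 5811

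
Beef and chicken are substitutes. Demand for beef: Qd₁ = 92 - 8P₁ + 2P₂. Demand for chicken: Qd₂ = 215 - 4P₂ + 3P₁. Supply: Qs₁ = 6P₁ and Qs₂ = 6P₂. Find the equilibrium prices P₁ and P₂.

P₁ = 675/67, P₂ = 1643/67

Market 1: 92 - 8P₁ + 2P₂ = 6P₁ → 14P₁ - 2P₂ = 92.
Market 2: 10P₂ - 3P₁ = 215.
Eliminating P₂: 10×(1) + 2×(2) gives 134P₁ = 1350, so P₁ = 675/67.
Back-substitute into (2): P₂ = (215 + 3×675/67) / 10 = 1643/67.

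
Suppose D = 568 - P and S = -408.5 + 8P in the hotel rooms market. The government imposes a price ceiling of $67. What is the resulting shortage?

Shortage = 373.5

Equilibrium price would be P* = 108.5, so the ceiling at 67 binds.
At P = 67: D = 568 − 1(67) = 501, S = -408.5 + 8(67) = 127.5.
Shortage = 501 − 127.5 = 373.5.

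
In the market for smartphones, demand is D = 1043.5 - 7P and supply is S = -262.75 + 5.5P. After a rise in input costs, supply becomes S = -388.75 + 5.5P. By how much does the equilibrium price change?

ΔP = 10.08

Original equilibrium: P* = 104.5, Q* = 312.
New equilibrium: 1043.5 - 7P = -388.75 + 5.5P, so 1432.25 = 12.5P and P' = 114.58; Q' = 1043.5 − 7(114.58) = 241.44.
Change in price: 114.58 − 104.5 = 10.08.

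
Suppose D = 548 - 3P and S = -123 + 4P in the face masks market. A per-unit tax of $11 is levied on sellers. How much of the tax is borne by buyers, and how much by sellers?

Pre-tax equilibrium: P* = 671/7, Q* = 1823/7.
Tax on sellers shifts supply to S = -123 + 4(P − 11) = -167 + 4P.
548 - 3P = -167 + 4P gives buyer price Pb = 715/7; sellers receive Ps = 715/7 − 11 = 638/7.
New quantity: Q = 548 − 3(715/7) = 1691/7.
Buyer burden = 715/7 − 671/7 = 44/7; seller burden = 671/7 − 638/7 = 33/7.

Buyers bear 44/7, sellers bear 33/7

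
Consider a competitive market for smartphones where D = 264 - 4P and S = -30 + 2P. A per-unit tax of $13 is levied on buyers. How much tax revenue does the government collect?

Pre-tax equilibrium: P* = 49, Q* = 68.
Tax on buyers shifts demand to D = 264 − 4(P + 13) = 212 - 4P.
212 - 4P = -30 + 2P gives seller price Ps = 121/3; buyers pay Pb = 121/3 + 13 = 160/3.
New quantity: Q = 264 − 4(160/3) = 152/3.
Revenue = 13 × 152/3 = 1976/3.

Tax revenue = 1976/3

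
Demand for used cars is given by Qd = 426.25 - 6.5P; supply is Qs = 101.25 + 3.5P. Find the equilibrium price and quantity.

Set Qd = Qs: 426.25 - 6.5P = 101.25 + 3.5P.
325 = 10P, so P* = 32.5.
Q* = 426.25 − 6.5(32.5) = 215.

P* = 32.5, Q* = 215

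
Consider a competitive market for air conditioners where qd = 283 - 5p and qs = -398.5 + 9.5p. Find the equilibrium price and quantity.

Set qd = qs: 283 - 5p = -398.5 + 9.5p.
681.5 = 14.5p, so p* = 47.
q* = 283 − 5(47) = 48.

p* = 47, q* = 48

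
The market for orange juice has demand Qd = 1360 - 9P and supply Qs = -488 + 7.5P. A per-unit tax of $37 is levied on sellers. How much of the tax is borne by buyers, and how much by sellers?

Buyers bear 185/11, sellers bear 222/11

Pre-tax equilibrium: P* = 112, Q* = 352.
Tax on sellers shifts supply to Qs = -488 + 7.5(P − 37) = -765.5 + 7.5P.
1360 - 9P = -765.5 + 7.5P gives buyer price Pb = 1417/11; sellers receive Ps = 1417/11 − 37 = 1010/11.
New quantity: Q = 1360 − 9(1417/11) = 2207/11.
Buyer burden = 1417/11 − 112 = 185/11; seller burden = 112 − 1010/11 = 222/11.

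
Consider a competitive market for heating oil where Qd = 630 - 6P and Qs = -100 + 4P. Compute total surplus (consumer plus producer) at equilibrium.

Total surplus = 7680

Equilibrium: 630 - 6P = -100 + 4P gives P* = 73, Q* = 192.
Demand choke price: P = 105; supply starts at P = 25.
CS = ½(105 − 73)(192) = 3072; PS = ½(73 − 25)(192) = 4608.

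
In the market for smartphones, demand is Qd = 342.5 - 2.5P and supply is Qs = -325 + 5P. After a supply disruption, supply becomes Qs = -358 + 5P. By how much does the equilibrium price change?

ΔP = 4.4

Original equilibrium: P* = 89, Q* = 120.
New equilibrium: 342.5 - 2.5P = -358 + 5P, so 700.5 = 7.5P and P' = 93.4; Q' = 342.5 − 2.5(93.4) = 109.
Change in price: 93.4 − 89 = 4.4.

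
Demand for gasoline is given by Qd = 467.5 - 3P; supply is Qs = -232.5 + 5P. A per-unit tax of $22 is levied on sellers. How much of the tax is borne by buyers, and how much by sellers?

Buyers bear $13.75, sellers bear $8.25

Pre-tax equilibrium: P* = 87.5, Q* = 205.
Tax on sellers shifts supply to Qs = -232.5 + 5(P − 22) = -342.5 + 5P.
467.5 - 3P = -342.5 + 5P gives buyer price Pb = 101.25; sellers receive Ps = 101.25 − 22 = 79.25.
New quantity: Q = 467.5 − 3(101.25) = 163.75.
Buyer burden = 101.25 − 87.5 = 13.75; seller burden = 87.5 − 79.25 = 8.25.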